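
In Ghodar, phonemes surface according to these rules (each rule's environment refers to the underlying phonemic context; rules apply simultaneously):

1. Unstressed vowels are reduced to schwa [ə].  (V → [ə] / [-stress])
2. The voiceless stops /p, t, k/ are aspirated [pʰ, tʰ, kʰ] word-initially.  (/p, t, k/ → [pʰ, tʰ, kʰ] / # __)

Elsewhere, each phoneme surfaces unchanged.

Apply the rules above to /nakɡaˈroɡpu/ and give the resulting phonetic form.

/n/ (word-initial): no rule targets it → [n].
/a/ — between /n/ and /k/, in an unstressed syllable — surfaces as [ə] (rule 1).
/k/ — between /a/ and /ɡ/; rule 2 does not apply here → [k].
/ɡ/ (between /k/ and /a/): no rule targets it → [ɡ].
Rule 1 applies to /a/ (between /ɡ/ and /r/: in an unstressed syllable) → [ə].
/r/ — not in any rule's target class → [r].
/o/ — between /r/ and /ɡ/; rule 1 does not apply here → [o].
/ɡ/ (between /o/ and /p/) is unaffected → [ɡ].
/p/ (between /ɡ/ and /u/) is in the target of rule 2 but the environment (word-initially) is not met → [p].
/u/ (word-final): in an unstressed syllable, so rule 1 applies → [ə].

[nəkɡəˈroɡpə]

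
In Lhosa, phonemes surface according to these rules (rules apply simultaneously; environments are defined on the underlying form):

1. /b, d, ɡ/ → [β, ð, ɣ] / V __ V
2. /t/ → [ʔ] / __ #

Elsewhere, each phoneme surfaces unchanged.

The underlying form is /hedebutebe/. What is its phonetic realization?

[heðeβuteβe]

/h/ (word-initial): no rule targets it → [h].
/e/ stays [e].
/d/ — between /e/ and /e/, between two vowels — surfaces as [ð] (rule 1).
/e/ (between /d/ and /b/) is unaffected → [e].
/b/ (between /e/ and /u/) occurs between two vowels → [β] by rule 1.
/u/ — not in any rule's target class → [u].
/t/ (between /u/ and /e/) fails the environment for rule 2, so it stays [t].
/e/ (between /t/ and /b/): no rule targets it → [e].
/b/ meets the environment for rule 1 (between two vowels) → [β].
/e/ (word-final) is unaffected → [e].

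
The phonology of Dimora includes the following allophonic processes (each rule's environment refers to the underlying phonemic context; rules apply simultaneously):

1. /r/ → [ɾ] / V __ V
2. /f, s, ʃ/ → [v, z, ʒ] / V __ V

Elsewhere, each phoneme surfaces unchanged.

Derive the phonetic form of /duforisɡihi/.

[duvoɾisɡihi]

/d/ — not in any rule's target class → [d].
/u/ — not in any rule's target class → [u].
/f/ — between /u/ and /o/, between two vowels — surfaces as [v] (rule 2).
/o/ stays [o].
/r/ (between /o/ and /i/): between two vowels, so rule 1 applies → [ɾ].
/i/ (between /r/ and /s/): no rule targets it → [i].
/s/ — between /i/ and /ɡ/; rule 2 does not apply here → [s].
/ɡ/ (between /s/ and /i/) is unaffected → [ɡ].
/i/ — not in any rule's target class → [i].
/h/ stays [h].
/i/ — not in any rule's target class → [i].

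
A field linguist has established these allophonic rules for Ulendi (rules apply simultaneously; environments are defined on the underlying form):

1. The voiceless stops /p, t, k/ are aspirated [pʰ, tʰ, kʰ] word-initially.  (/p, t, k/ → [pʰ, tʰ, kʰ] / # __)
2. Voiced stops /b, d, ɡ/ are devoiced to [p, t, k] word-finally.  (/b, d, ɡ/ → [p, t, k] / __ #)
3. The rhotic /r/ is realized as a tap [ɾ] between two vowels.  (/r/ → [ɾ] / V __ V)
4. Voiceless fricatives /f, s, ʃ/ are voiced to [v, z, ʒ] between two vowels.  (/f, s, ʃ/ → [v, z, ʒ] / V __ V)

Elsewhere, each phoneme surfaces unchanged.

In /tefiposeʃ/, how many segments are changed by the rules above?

Segments that undergo a rule: /t/ → [tʰ] (rule 1); /f/ → [v] (rule 4); /s/ → [z] (rule 4).
All other segments surface unchanged.

3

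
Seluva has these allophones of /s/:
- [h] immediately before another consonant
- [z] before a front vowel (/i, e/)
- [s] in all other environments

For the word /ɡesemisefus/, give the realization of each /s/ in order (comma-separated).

Occurrence 1 (position 3): before a front vowel (/i, e/) → [z].
Occurrence 2 (position 7): before a front vowel (/i, e/) → [z].
Occurrence 3 (position 11): no conditioning environment matches → elsewhere allophone [s].

[z], [z], [s]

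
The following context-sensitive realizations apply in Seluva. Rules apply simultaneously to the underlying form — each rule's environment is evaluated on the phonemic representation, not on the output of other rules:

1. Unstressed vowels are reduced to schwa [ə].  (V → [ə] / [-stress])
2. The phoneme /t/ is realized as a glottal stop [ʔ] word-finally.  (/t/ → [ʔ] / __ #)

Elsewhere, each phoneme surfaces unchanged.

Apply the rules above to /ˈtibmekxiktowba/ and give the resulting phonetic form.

/t/ (word-initial) is in the target of rule 2 but the environment (word-finally) is not met → [t].
/i/ (between /t/ and /b/) fails the environment for rule 1, so it stays [i].
/b/ (between /i/ and /m/): no rule targets it → [b].
/m/ — not in any rule's target class → [m].
/e/ (between /m/ and /k/) occurs in an unstressed syllable → [ə] by rule 1.
/k/ stays [k].
/x/ (between /k/ and /i/) is unaffected → [x].
Rule 1 applies to /i/ (between /x/ and /k/: in an unstressed syllable) → [ə].
/k/ stays [k].
/t/ (between /k/ and /o/): rule 2 targets it, but not word-finally → unchanged [t].
/o/ (between /t/ and /w/): in an unstressed syllable, so rule 1 applies → [ə].
/w/ stays [w].
/b/ (between /w/ and /a/): no rule targets it → [b].
Rule 1 applies to /a/ (word-final: in an unstressed syllable) → [ə].

[ˈtibməkxəktəwbə]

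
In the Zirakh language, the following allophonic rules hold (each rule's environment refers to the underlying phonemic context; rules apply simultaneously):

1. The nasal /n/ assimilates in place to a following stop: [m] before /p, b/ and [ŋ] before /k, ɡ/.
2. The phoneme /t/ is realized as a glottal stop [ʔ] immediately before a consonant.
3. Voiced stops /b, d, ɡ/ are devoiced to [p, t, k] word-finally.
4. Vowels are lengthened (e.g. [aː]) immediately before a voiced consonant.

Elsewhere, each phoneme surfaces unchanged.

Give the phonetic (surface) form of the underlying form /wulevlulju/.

Rule 4 applies to /u/ (between /w/ and /l/: before a voiced consonant) → [uː].
Rule 4 applies to /e/ (between /l/ and /v/: before a voiced consonant) → [eː].
/u/ — between /l/ and /l/, before a voiced consonant — surfaces as [uː] (rule 4).
/u/ (word-final) is in the target of rule 4 but the environment (before a voiced consonant) is not met → [u].

[wuːleːvluːlju]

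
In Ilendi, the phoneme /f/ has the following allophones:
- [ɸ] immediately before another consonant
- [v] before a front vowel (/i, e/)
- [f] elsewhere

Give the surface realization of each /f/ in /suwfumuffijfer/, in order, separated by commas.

Occurrence 1 (position 4): no conditioning environment matches → elsewhere allophone [f].
Occurrence 2 (position 8): immediately before another consonant → [ɸ].
Occurrence 3 (position 9): before a front vowel (/i, e/) → [v].
Occurrence 4 (position 12): before a front vowel (/i, e/) → [v].

[f], [ɸ], [v], [v]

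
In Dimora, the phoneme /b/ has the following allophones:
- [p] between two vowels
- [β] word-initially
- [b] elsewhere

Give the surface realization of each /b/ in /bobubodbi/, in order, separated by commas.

Occurrence 1 (position 1): word-initially → [β].
Occurrence 2 (position 3): between two vowels → [p].
Occurrence 3 (position 5): between two vowels → [p].
Occurrence 4 (position 8): no conditioning environment matches → elsewhere allophone [b].

[β], [p], [p], [b]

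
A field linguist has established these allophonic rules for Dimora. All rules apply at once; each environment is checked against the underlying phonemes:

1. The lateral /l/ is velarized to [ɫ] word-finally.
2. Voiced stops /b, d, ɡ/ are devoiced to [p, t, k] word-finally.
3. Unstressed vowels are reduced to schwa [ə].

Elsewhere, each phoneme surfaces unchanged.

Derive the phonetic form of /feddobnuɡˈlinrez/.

[fəddəbnəɡˈlinrəz]

/f/ — not in any rule's target class → [f].
/e/ (between /f/ and /d/): in an unstressed syllable, so rule 3 applies → [ə].
/d/ (between /e/ and /d/): rule 2 targets it, but not word-finally → unchanged [d].
/d/ (between /d/ and /o/): rule 2 targets it, but not word-finally → unchanged [d].
/o/ meets the environment for rule 3 (in an unstressed syllable) → [ə].
/b/ (between /o/ and /n/) is in the target of rule 2 but the environment (word-finally) is not met → [b].
/n/ — not in any rule's target class → [n].
/u/ meets the environment for rule 3 (in an unstressed syllable) → [ə].
/ɡ/ (between /u/ and /l/): rule 2 targets it, but not word-finally → unchanged [ɡ].
/l/ (between /ɡ/ and /i/) fails the environment for rule 1, so it stays [l].
/i/ (between /l/ and /n/) is in the target of rule 3 but the environment (in an unstressed syllable) is not met → [i].
/n/ — not in any rule's target class → [n].
/r/ (between /n/ and /e/) is unaffected → [r].
/e/ meets the environment for rule 3 (in an unstressed syllable) → [ə].
/z/ — not in any rule's target class → [z].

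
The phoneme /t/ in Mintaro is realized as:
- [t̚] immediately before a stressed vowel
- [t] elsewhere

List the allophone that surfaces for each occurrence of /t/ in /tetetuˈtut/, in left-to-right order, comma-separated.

[t], [t], [t], [t̚], [t]

Occurrence 1 (position 1): no conditioning environment matches → elsewhere allophone [t].
Occurrence 2 (position 3): no conditioning environment matches → elsewhere allophone [t].
Occurrence 3 (position 5): no conditioning environment matches → elsewhere allophone [t].
Occurrence 4 (position 7): immediately before a stressed vowel → [t̚].
Occurrence 5 (position 9): no conditioning environment matches → elsewhere allophone [t].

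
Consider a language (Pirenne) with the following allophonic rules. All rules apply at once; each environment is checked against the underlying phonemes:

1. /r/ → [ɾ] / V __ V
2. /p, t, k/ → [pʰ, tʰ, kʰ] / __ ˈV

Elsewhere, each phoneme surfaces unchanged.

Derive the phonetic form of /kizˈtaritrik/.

[kizˈtʰaɾitrik]

/k/ (word-initial) fails the environment for rule 2, so it stays [k].
/i/ (between /k/ and /z/): no rule targets it → [i].
/z/ (between /i/ and /t/): no rule targets it → [z].
/t/ — between /z/ and /a/, immediately before a stressed vowel — surfaces as [tʰ] (rule 2).
/a/ — not in any rule's target class → [a].
Rule 1 applies to /r/ (between /a/ and /i/: between two vowels) → [ɾ].
/i/ stays [i].
/t/ — between /i/ and /r/; rule 2 does not apply here → [t].
/r/ (between /t/ and /i/) fails the environment for rule 1, so it stays [r].
/i/ — not in any rule's target class → [i].
/k/ — word-final; rule 2 does not apply here → [k].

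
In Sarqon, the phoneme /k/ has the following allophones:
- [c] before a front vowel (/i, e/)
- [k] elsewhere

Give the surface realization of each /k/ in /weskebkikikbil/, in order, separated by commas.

Occurrence 1 (position 4): before a front vowel → [c].
Occurrence 2 (position 7): before a front vowel → [c].
Occurrence 3 (position 9): before a front vowel → [c].
Occurrence 4 (position 11): no conditioning environment matches → elsewhere allophone [k].

[c], [c], [c], [k]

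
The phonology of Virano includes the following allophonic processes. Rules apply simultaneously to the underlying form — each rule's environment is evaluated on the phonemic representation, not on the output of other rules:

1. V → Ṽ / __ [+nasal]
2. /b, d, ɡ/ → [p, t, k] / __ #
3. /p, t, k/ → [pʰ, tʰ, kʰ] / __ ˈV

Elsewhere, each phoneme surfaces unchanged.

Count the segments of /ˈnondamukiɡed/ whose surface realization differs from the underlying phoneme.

3

Segments that undergo a rule: /o/ → [õ] (rule 1); /a/ → [ã] (rule 1); /d/ → [t] (rule 2).
All other segments surface unchanged.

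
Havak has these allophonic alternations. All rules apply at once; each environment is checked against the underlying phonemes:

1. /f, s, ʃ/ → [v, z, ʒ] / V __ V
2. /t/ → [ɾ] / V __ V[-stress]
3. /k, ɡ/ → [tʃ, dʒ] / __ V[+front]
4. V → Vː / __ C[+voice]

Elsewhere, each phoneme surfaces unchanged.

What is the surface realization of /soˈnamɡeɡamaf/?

[soːˈnaːmdʒeːɡaːmaf]

/s/ (word-initial) fails the environment for rule 1, so it stays [s].
Rule 4 applies to /o/ (between /s/ and /n/: before a voiced consonant) → [oː].
/a/ (between /n/ and /m/): before a voiced consonant, so rule 4 applies → [aː].
/ɡ/ meets the environment for rule 3 (before a front vowel) → [dʒ].
/e/ meets the environment for rule 4 (before a voiced consonant) → [eː].
/ɡ/ (between /e/ and /a/): rule 3 targets it, but not before a front vowel → unchanged [ɡ].
Rule 4 applies to /a/ (between /ɡ/ and /m/: before a voiced consonant) → [aː].
/a/ (between /m/ and /f/) is in the target of rule 4 but the environment (before a voiced consonant) is not met → [a].
/f/ (word-final) is in the target of rule 1 but the environment (between two vowels) is not met → [f].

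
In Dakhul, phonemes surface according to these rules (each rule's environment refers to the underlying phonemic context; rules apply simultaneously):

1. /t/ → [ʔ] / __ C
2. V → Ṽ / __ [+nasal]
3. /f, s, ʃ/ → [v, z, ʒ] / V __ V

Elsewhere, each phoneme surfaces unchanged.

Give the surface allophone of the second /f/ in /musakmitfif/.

/f/ — word-final; rule 3 does not apply here → [f].

[f]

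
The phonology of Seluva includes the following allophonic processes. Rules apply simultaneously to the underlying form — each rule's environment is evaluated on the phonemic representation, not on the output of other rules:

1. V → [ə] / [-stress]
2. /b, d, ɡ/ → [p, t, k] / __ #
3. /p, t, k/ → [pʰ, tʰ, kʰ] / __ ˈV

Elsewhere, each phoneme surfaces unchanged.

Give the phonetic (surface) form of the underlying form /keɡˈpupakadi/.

[kəɡˈpʰupəkədə]

/k/ (word-initial) is in the target of rule 3 but the environment (immediately before a stressed vowel) is not met → [k].
Rule 1 applies to /e/ (between /k/ and /ɡ/: in an unstressed syllable) → [ə].
/ɡ/ (between /e/ and /p/): rule 2 targets it, but not word-finally → unchanged [ɡ].
/p/ (between /ɡ/ and /u/) occurs immediately before a stressed vowel → [pʰ] by rule 3.
/u/ (between /p/ and /p/): rule 1 targets it, but not in an unstressed syllable → unchanged [u].
/p/ (between /u/ and /a/) is in the target of rule 3 but the environment (immediately before a stressed vowel) is not met → [p].
/a/ meets the environment for rule 1 (in an unstressed syllable) → [ə].
/k/ (between /a/ and /a/) fails the environment for rule 3, so it stays [k].
/a/ (between /k/ and /d/): in an unstressed syllable, so rule 1 applies → [ə].
/d/ (between /a/ and /i/): rule 2 targets it, but not word-finally → unchanged [d].
/i/ — word-final, in an unstressed syllable — surfaces as [ə] (rule 1).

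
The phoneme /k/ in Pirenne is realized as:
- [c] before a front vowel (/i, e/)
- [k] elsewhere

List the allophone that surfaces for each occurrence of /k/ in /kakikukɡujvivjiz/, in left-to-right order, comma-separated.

[k], [c], [k], [k]

Occurrence 1 (position 1): no conditioning environment matches → elsewhere allophone [k].
Occurrence 2 (position 3): before a front vowel → [c].
Occurrence 3 (position 5): no conditioning environment matches → elsewhere allophone [k].
Occurrence 4 (position 7): no conditioning environment matches → elsewhere allophone [k].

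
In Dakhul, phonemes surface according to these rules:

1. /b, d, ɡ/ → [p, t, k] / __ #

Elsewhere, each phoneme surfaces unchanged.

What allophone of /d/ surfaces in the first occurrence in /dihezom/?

/d/ — word-initial; rule 1 does not apply here → [d].

[d]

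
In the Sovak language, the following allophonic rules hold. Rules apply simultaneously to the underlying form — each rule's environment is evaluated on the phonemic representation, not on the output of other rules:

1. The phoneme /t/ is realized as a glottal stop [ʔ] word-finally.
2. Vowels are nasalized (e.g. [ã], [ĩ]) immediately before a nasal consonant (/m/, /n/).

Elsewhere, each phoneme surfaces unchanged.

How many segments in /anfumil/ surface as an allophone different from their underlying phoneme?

Segments that undergo a rule: /a/ → [ã] (rule 2); /u/ → [ũ] (rule 2).
All other segments surface unchanged.

2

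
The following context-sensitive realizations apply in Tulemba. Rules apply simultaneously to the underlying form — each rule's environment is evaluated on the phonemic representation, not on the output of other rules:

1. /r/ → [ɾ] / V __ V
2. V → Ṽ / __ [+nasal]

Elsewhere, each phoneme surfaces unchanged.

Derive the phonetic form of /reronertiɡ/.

/r/ — word-initial; rule 1 does not apply here → [r].
/e/ (between /r/ and /r/): rule 2 targets it, but not before a nasal consonant → unchanged [e].
/r/ meets the environment for rule 1 (between two vowels) → [ɾ].
/o/ — between /r/ and /n/, before a nasal consonant — surfaces as [õ] (rule 2).
/n/ (between /o/ and /e/): no rule targets it → [n].
/e/ (between /n/ and /r/) is in the target of rule 2 but the environment (before a nasal consonant) is not met → [e].
/r/ (between /e/ and /t/): rule 1 targets it, but not between two vowels → unchanged [r].
/t/ stays [t].
/i/ (between /t/ and /ɡ/): rule 2 targets it, but not before a nasal consonant → unchanged [i].
/ɡ/ — not in any rule's target class → [ɡ].

[reɾõnertiɡ]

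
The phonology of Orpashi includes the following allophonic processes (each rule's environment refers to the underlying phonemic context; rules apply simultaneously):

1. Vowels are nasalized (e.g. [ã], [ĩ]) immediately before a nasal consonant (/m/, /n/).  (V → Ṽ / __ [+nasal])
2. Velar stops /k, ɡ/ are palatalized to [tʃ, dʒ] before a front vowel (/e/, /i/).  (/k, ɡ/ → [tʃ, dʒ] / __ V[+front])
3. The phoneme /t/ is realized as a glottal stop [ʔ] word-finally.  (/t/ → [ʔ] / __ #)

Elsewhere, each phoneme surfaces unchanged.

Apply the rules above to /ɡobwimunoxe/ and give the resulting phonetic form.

/ɡ/ (word-initial): rule 2 targets it, but not before a front vowel → unchanged [ɡ].
/o/ — between /ɡ/ and /b/; rule 1 does not apply here → [o].
/b/ — not in any rule's target class → [b].
/w/ (between /b/ and /i/): no rule targets it → [w].
/i/ (between /w/ and /m/): before a nasal consonant, so rule 1 applies → [ĩ].
/m/ (between /i/ and /u/) is unaffected → [m].
/u/ (between /m/ and /n/) occurs before a nasal consonant → [ũ] by rule 1.
/n/ (between /u/ and /o/): no rule targets it → [n].
/o/ (between /n/ and /x/) fails the environment for rule 1, so it stays [o].
/x/ — not in any rule's target class → [x].
/e/ (word-final) is in the target of rule 1 but the environment (before a nasal consonant) is not met → [e].

[ɡobwĩmũnoxe]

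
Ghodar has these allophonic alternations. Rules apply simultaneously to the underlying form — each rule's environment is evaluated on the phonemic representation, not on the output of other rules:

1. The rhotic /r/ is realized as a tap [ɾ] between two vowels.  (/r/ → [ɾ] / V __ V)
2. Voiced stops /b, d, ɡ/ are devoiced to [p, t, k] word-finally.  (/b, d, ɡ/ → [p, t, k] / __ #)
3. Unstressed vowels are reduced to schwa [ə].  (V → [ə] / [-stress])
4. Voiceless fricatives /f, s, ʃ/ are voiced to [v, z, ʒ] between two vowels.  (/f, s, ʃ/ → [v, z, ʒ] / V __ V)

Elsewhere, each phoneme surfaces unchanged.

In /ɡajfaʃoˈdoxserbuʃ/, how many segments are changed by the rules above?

6

Segments that undergo a rule: /a/ → [ə] (rule 3); /a/ → [ə] (rule 3); /ʃ/ → [ʒ] (rule 4); /o/ → [ə] (rule 3); /e/ → [ə] (rule 3); /u/ → [ə] (rule 3).
All other segments surface unchanged.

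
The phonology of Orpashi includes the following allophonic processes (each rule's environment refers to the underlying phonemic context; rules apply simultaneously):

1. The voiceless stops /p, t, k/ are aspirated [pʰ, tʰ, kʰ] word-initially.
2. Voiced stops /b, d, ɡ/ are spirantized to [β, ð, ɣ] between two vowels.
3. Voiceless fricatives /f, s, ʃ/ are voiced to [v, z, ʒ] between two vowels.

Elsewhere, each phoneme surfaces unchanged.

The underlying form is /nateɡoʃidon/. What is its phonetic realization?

[nateɣoʒiðon]

/n/ (word-initial): no rule targets it → [n].
/a/ — not in any rule's target class → [a].
/t/ (between /a/ and /e/) is in the target of rule 1 but the environment (word-initially) is not met → [t].
/e/ (between /t/ and /ɡ/): no rule targets it → [e].
Rule 2 applies to /ɡ/ (between /e/ and /o/: between two vowels) → [ɣ].
/o/ (between /ɡ/ and /ʃ/): no rule targets it → [o].
/ʃ/ (between /o/ and /i/) occurs between two vowels → [ʒ] by rule 3.
/i/ (between /ʃ/ and /d/) is unaffected → [i].
/d/ — between /i/ and /o/, between two vowels — surfaces as [ð] (rule 2).
/o/ — not in any rule's target class → [o].
/n/ — not in any rule's target class → [n].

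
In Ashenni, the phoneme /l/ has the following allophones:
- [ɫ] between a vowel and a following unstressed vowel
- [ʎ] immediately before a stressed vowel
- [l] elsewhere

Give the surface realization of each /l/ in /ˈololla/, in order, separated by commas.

Occurrence 1 (position 2): between a vowel and a following unstressed vowel → [ɫ].
Occurrence 2 (position 4): no conditioning environment matches → elsewhere allophone [l].
Occurrence 3 (position 5): no conditioning environment matches → elsewhere allophone [l].

[ɫ], [l], [l]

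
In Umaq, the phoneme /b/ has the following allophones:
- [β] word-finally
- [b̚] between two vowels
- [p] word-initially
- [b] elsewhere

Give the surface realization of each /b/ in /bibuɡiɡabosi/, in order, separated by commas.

[p], [b̚], [b̚]

Occurrence 1 (position 1): word-initially → [p].
Occurrence 2 (position 3): between two vowels → [b̚].
Occurrence 3 (position 9): between two vowels → [b̚].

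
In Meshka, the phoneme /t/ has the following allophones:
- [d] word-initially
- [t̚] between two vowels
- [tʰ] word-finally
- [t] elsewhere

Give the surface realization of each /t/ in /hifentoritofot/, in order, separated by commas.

[t], [t̚], [tʰ]

Occurrence 1 (position 6): no conditioning environment matches → elsewhere allophone [t].
Occurrence 2 (position 10): between two vowels → [t̚].
Occurrence 3 (position 14): word-finally → [tʰ].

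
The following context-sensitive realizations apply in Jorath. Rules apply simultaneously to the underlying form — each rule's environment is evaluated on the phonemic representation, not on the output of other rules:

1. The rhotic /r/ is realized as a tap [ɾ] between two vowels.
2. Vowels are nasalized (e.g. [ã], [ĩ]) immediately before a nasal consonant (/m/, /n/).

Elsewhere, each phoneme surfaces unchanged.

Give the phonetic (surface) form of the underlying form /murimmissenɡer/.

[muɾĩmmissẽnɡer]

/m/ (word-initial): no rule targets it → [m].
/u/ (between /m/ and /r/) fails the environment for rule 2, so it stays [u].
/r/ (between /u/ and /i/): between two vowels, so rule 1 applies → [ɾ].
/i/ (between /r/ and /m/) occurs before a nasal consonant → [ĩ] by rule 2.
/m/ (between /i/ and /m/): no rule targets it → [m].
/m/ (between /m/ and /i/) is unaffected → [m].
/i/ — between /m/ and /s/; rule 2 does not apply here → [i].
/s/ stays [s].
/s/ (between /s/ and /e/): no rule targets it → [s].
Rule 2 applies to /e/ (between /s/ and /n/: before a nasal consonant) → [ẽ].
/n/ — not in any rule's target class → [n].
/ɡ/ — not in any rule's target class → [ɡ].
/e/ (between /ɡ/ and /r/) is in the target of rule 2 but the environment (before a nasal consonant) is not met → [e].
/r/ (word-final): rule 1 targets it, but not between two vowels → unchanged [r].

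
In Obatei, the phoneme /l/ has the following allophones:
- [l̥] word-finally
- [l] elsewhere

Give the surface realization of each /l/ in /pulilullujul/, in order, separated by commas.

Occurrence 1 (position 3): no conditioning environment matches → elsewhere allophone [l].
Occurrence 2 (position 5): no conditioning environment matches → elsewhere allophone [l].
Occurrence 3 (position 7): no conditioning environment matches → elsewhere allophone [l].
Occurrence 4 (position 8): no conditioning environment matches → elsewhere allophone [l].
Occurrence 5 (position 12): word-finally → [l̥].

[l], [l], [l], [l], [l̥]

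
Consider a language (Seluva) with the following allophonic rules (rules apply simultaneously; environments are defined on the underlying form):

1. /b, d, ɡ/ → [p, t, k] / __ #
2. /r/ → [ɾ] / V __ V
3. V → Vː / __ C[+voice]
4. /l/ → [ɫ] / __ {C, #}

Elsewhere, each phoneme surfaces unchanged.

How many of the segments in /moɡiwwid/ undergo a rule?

4

Segments that undergo a rule: /o/ → [oː] (rule 3); /i/ → [iː] (rule 3); /i/ → [iː] (rule 3); /d/ → [t] (rule 1).
All other segments surface unchanged.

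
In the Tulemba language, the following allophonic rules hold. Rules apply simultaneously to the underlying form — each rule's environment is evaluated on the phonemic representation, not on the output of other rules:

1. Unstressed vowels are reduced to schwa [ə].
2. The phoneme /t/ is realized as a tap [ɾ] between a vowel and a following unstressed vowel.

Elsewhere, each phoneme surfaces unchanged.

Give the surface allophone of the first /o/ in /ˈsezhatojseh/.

[ə]

Rule 1 applies to /o/ (between /t/ and /j/: in an unstressed syllable) → [ə].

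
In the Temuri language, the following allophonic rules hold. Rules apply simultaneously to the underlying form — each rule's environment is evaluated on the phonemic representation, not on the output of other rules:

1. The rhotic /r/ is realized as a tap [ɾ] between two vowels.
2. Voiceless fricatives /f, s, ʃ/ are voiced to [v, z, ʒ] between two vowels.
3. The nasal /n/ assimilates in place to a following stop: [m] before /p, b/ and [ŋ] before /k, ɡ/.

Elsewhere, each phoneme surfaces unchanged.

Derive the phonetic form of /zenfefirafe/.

[zenfeviɾave]

/n/ (between /e/ and /f/) fails the environment for rule 3, so it stays [n].
/f/ — between /n/ and /e/; rule 2 does not apply here → [f].
/f/ — between /e/ and /i/, between two vowels — surfaces as [v] (rule 2).
/r/ (between /i/ and /a/) occurs between two vowels → [ɾ] by rule 1.
/f/ (between /a/ and /e/) occurs between two vowels → [v] by rule 2.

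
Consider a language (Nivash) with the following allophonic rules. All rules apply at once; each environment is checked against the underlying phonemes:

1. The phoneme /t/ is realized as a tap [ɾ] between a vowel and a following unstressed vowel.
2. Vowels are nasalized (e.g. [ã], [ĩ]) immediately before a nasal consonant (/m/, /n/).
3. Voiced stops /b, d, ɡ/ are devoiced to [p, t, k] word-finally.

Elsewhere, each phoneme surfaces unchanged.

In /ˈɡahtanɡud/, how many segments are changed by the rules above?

Segments that undergo a rule: /a/ → [ã] (rule 2); /d/ → [t] (rule 3).
All other segments surface unchanged.

2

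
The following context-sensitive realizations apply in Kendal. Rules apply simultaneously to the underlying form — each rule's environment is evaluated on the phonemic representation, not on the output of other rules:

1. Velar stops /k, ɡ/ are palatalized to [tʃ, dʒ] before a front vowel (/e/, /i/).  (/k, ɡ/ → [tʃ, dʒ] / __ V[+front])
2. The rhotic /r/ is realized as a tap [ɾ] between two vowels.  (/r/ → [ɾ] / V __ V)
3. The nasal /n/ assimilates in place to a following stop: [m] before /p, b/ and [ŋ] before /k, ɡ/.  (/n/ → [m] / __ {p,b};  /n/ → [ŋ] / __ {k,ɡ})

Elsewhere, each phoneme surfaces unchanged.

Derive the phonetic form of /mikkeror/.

[miktʃeɾor]

/m/ (word-initial): no rule targets it → [m].
/i/ stays [i].
/k/ (between /i/ and /k/): rule 1 targets it, but not before a front vowel → unchanged [k].
/k/ (between /k/ and /e/) occurs before a front vowel → [tʃ] by rule 1.
/e/ (between /k/ and /r/): no rule targets it → [e].
/r/ meets the environment for rule 2 (between two vowels) → [ɾ].
/o/ — not in any rule's target class → [o].
/r/ (word-final) is in the target of rule 2 but the environment (between two vowels) is not met → [r].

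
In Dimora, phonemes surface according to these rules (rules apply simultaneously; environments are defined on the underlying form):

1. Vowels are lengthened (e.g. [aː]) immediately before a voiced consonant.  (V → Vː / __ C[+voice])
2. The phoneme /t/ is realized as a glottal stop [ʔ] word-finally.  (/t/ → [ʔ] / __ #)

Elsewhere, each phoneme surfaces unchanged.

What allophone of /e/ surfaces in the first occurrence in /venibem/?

[eː]

Rule 1 applies to /e/ (between /v/ and /n/: before a voiced consonant) → [eː].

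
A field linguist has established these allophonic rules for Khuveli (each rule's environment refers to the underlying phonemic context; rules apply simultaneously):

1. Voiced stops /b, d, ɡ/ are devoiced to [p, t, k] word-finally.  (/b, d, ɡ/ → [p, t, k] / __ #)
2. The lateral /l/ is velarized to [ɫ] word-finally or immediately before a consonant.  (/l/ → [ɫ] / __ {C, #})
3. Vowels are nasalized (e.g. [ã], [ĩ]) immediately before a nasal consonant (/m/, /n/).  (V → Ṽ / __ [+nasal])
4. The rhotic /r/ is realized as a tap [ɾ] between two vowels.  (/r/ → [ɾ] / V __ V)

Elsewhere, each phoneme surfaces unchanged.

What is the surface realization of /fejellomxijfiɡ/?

/f/ (word-initial): no rule targets it → [f].
/e/ (between /f/ and /j/) fails the environment for rule 3, so it stays [e].
/j/ — not in any rule's target class → [j].
/e/ — between /j/ and /l/; rule 3 does not apply here → [e].
/l/ meets the environment for rule 2 (word-finally or immediately before a consonant) → [ɫ].
/l/ (between /l/ and /o/): rule 2 targets it, but not word-finally or immediately before a consonant → unchanged [l].
/o/ (between /l/ and /m/): before a nasal consonant, so rule 3 applies → [õ].
/m/ — not in any rule's target class → [m].
/x/ stays [x].
/i/ — between /x/ and /j/; rule 3 does not apply here → [i].
/j/ stays [j].
/f/ — not in any rule's target class → [f].
/i/ (between /f/ and /ɡ/) is in the target of rule 3 but the environment (before a nasal consonant) is not met → [i].
/ɡ/ (word-final): word-finally, so rule 1 applies → [k].

[fejeɫlõmxijfik]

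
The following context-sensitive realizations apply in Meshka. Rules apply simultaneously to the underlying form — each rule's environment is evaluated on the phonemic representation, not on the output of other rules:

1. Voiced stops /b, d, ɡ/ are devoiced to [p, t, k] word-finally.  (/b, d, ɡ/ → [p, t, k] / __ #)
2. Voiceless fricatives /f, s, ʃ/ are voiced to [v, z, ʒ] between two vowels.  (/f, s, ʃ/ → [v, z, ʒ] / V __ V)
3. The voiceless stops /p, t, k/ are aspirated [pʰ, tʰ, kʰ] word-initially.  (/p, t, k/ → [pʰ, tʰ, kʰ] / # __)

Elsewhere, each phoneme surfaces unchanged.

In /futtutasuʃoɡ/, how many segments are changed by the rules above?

3

Segments that undergo a rule: /s/ → [z] (rule 2); /ʃ/ → [ʒ] (rule 2); /ɡ/ → [k] (rule 1).
All other segments surface unchanged.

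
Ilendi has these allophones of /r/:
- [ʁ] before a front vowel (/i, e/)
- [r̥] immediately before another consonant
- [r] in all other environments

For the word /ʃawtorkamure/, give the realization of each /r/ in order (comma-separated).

[r̥], [ʁ]

Occurrence 1 (position 6): immediately before another consonant → [r̥].
Occurrence 2 (position 11): before a front vowel (/i, e/) → [ʁ].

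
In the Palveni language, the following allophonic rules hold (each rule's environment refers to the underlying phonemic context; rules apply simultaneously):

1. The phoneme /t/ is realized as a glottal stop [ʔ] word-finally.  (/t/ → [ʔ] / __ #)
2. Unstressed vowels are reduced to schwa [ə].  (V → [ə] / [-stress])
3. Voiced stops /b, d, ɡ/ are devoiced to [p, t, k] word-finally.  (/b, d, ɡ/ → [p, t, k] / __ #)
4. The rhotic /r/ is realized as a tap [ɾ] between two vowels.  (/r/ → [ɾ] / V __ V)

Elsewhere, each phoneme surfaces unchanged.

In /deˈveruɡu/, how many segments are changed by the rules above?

4

Segments that undergo a rule: /e/ → [ə] (rule 2); /r/ → [ɾ] (rule 4); /u/ → [ə] (rule 2); /u/ → [ə] (rule 2).
All other segments surface unchanged.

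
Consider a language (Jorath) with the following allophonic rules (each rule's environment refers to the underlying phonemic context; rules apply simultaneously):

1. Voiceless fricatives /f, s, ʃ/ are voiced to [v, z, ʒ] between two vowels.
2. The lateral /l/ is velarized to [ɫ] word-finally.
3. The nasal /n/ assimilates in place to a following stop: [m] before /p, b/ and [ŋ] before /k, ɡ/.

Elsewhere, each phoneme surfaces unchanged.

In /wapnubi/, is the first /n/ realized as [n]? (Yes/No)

/n/ (between /p/ and /u/): rule 3 targets it, but not before a labial or velar stop → unchanged [n].
The actual realization is [n], which matches [n].

Yes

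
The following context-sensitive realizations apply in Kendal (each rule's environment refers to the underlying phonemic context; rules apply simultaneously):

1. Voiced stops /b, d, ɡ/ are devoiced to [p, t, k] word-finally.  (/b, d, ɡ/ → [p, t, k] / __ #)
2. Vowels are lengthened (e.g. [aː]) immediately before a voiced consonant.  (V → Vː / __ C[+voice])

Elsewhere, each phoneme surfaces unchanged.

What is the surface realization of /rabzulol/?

[raːbzuːloːl]

/r/ stays [r].
/a/ meets the environment for rule 2 (before a voiced consonant) → [aː].
/b/ — between /a/ and /z/; rule 1 does not apply here → [b].
/z/ stays [z].
/u/ — between /z/ and /l/, before a voiced consonant — surfaces as [uː] (rule 2).
/l/ (between /u/ and /o/): no rule targets it → [l].
/o/ (between /l/ and /l/): before a voiced consonant, so rule 2 applies → [oː].
/l/ — not in any rule's target class → [l].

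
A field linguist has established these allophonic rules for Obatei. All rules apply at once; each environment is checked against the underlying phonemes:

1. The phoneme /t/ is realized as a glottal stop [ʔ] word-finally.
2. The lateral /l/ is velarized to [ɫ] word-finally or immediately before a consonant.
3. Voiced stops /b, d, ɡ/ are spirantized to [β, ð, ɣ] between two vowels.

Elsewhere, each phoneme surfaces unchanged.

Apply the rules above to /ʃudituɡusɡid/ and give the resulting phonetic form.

Rule 3 applies to /d/ (between /u/ and /i/: between two vowels) → [ð].
/t/ (between /i/ and /u/) is in the target of rule 1 but the environment (word-finally) is not met → [t].
/ɡ/ (between /u/ and /u/) occurs between two vowels → [ɣ] by rule 3.
/ɡ/ (between /s/ and /i/): rule 3 targets it, but not between two vowels → unchanged [ɡ].
/d/ (word-final) fails the environment for rule 3, so it stays [d].

[ʃuðituɣusɡid]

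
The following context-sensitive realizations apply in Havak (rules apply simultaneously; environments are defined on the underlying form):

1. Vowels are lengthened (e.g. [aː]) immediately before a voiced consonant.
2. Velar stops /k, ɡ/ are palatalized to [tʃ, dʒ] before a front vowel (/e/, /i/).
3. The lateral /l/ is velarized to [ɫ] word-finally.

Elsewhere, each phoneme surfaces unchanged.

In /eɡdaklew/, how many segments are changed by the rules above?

2

Segments that undergo a rule: /e/ → [eː] (rule 1); /e/ → [eː] (rule 1).
All other segments surface unchanged.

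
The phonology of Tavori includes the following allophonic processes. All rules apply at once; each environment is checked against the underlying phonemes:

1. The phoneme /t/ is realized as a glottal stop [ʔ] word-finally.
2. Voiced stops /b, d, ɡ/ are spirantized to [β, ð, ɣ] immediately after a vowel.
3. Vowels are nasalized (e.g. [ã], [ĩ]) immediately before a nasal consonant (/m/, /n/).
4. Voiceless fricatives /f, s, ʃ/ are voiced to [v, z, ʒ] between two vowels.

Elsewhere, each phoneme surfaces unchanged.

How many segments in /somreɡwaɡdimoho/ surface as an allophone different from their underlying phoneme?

Segments that undergo a rule: /o/ → [õ] (rule 3); /ɡ/ → [ɣ] (rule 2); /ɡ/ → [ɣ] (rule 2); /i/ → [ĩ] (rule 3).
All other segments surface unchanged.

4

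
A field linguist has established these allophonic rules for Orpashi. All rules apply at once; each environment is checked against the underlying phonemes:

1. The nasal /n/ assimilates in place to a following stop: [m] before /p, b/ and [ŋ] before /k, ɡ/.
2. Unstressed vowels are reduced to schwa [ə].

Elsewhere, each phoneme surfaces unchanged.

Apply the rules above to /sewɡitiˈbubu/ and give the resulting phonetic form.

[səwɡətəˈbubə]

/s/ (word-initial): no rule targets it → [s].
/e/ (between /s/ and /w/): in an unstressed syllable, so rule 2 applies → [ə].
/w/ — not in any rule's target class → [w].
/ɡ/ — not in any rule's target class → [ɡ].
/i/ — between /ɡ/ and /t/, in an unstressed syllable — surfaces as [ə] (rule 2).
/t/ (between /i/ and /i/): no rule targets it → [t].
/i/ meets the environment for rule 2 (in an unstressed syllable) → [ə].
/b/ — not in any rule's target class → [b].
/u/ (between /b/ and /b/): rule 2 targets it, but not in an unstressed syllable → unchanged [u].
/b/ — not in any rule's target class → [b].
Rule 2 applies to /u/ (word-final: in an unstressed syllable) → [ə].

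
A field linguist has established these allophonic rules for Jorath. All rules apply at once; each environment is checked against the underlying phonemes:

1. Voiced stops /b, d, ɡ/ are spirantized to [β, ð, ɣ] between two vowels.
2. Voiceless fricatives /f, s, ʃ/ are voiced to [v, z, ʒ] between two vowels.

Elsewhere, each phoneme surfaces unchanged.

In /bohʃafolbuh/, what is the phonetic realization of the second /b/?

[b]

/b/ (between /l/ and /u/): rule 1 targets it, but not between two vowels → unchanged [b].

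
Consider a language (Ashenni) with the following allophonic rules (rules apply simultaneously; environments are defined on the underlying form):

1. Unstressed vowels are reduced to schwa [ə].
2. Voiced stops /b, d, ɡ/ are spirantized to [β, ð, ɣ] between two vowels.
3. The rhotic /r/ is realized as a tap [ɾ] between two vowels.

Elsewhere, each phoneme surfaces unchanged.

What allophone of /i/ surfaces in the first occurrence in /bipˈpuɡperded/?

/i/ (between /b/ and /p/) occurs in an unstressed syllable → [ə] by rule 1.

[ə]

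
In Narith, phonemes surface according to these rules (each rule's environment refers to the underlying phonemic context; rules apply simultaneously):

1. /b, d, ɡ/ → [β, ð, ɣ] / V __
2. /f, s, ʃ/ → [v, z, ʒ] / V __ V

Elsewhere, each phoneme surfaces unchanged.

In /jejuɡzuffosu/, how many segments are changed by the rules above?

Segments that undergo a rule: /ɡ/ → [ɣ] (rule 1); /s/ → [z] (rule 2).
All other segments surface unchanged.

2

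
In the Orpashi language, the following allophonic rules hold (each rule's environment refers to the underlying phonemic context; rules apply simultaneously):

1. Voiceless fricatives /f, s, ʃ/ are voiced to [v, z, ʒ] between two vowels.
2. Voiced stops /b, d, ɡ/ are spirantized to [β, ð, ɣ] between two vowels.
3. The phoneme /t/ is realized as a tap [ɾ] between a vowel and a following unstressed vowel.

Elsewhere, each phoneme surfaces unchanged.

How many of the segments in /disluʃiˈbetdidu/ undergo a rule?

Segments that undergo a rule: /ʃ/ → [ʒ] (rule 1); /b/ → [β] (rule 2); /d/ → [ð] (rule 2).
All other segments surface unchanged.

3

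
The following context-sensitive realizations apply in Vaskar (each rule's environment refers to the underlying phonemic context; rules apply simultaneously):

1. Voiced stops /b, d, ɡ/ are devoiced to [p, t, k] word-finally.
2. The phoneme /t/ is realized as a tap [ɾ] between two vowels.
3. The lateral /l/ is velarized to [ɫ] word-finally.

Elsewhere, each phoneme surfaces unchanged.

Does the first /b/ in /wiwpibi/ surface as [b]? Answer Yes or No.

Yes

/b/ — between /i/ and /i/; rule 1 does not apply here → [b].
The actual realization is [b], which matches [b].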